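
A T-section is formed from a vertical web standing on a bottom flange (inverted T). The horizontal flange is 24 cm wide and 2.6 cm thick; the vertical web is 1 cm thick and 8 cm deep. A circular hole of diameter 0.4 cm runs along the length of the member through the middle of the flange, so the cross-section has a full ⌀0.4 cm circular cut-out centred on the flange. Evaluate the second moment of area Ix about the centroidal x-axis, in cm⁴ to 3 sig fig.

Ix ≈ 277 cm⁴

Treat the section as a set of non-overlapping primitives; coordinates are from the bounding-box lower-left.
Flange: 24 × 2.6, A = 62.4 cm², y = 1.3 cm, Ī = 35.152 cm⁴.
Web: 1 × 8, A = 8 cm², y = 6.6 cm, Ī = 42.667 cm⁴.
Hole (subtracted): ⌀0.4, A = 0.12566 cm², y = 1.3 cm, Ī = 0.0012566 cm⁴.
Centroid: ȳ = ΣA·y / ΣA = 1.9033 cm.
Transfer each piece to the centroidal x-axis using Ī + A·d² with d = y − 1.9033:
  flange: d = -0.60335 cm → contributes +57.868 cm⁴
  web: d = 4.6967 cm → contributes +219.13 cm⁴
  hole: d = -0.60335 cm → contributes −0.047002 cm⁴
Total I = 276.96 cm⁴.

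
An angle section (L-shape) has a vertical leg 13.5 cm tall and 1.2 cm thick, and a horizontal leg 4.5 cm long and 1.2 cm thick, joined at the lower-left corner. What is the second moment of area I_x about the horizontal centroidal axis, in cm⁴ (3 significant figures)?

Split into non-overlapping primitives; take the origin at the lower-left of the bounding box.
Vertical leg: 1.2 × 13.5, A = 16.2 cm², y = 6.75 cm, Ī = 246.04 cm⁴.
Horizontal leg (remainder): 3.3 × 1.2, A = 3.96 cm², y = 0.6 cm, Ī = 0.4752 cm⁴.
Centroid: ȳ = ΣA·y / ΣA = 5.542 cm.
Transfer each piece to the horizontal centroidal axis using Ī + A·d² with d = y − 5.542:
  vertical leg: d = 1.208 cm → contributes +269.68 cm⁴
  horizontal leg (remainder): d = -4.942 cm → contributes +97.19 cm⁴
Total I = 366.87 cm⁴.

I_x ≈ 367 cm⁴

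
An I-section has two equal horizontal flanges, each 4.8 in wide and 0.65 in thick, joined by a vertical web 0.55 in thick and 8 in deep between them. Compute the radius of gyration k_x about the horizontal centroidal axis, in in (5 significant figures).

k_x ≈ 3.6327 in

Treat the section as a set of non-overlapping primitives; coordinates are from the bounding-box lower-left.
Bottom flange: 4.8 × 0.65, A = 3.12 in², y = 0.325 in, Ī = 0.10985 in⁴.
Web: 0.55 × 8, A = 4.4 in², y = 4.65 in, Ī = 23.46667 in⁴.
Top flange: 4.8 × 0.65, A = 3.12 in², y = 8.975 in, Ī = 0.10985 in⁴.
By symmetry the centroid is at mid-height, ȳ = 4.65 in.
Transfer each piece to the horizontal centroidal axis using Ī + A·d² with d = y − 4.65:
  bottom flange: d = -4.325 in → contributes +58.4714 in⁴
  web: d = 0 in → contributes +23.46667 in⁴
  top flange: d = 4.325 in → contributes +58.4714 in⁴
Total I = 140.4095 in⁴.
Radius of gyration: k = √(I/A) = √(140.4095 / 10.64) = 3.632682 in.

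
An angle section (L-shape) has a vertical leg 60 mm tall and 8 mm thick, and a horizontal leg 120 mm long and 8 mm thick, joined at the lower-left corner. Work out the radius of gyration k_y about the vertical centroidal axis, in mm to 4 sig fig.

Break the section into simple shapes (no overlaps), measuring from the bottom-left corner of the bounding box.
Vertical leg: 8 × 60, A = 480 mm², x = 4 mm, Ī = 2 560 mm⁴.
Horizontal leg (remainder): 112 × 8, A = 896 mm², x = 64 mm, Ī = 936 619 mm⁴.
Centroid: x̄ = ΣA·x / ΣA = 43.0698 mm.
Transfer each piece to the vertical centroidal axis using Ī + A·d² with d = x − 43.0698:
  vertical leg: d = -39.0698 mm → contributes +735 254 mm⁴
  horizontal leg (remainder): d = 20.9302 mm → contributes +1 329 134 mm⁴
Total I = 2 064 388 mm⁴.
Radius of gyration: k = √(I/A) = √(2 064 388 / 1 376) = 38.7335 mm.

k_y ≈ 38.73 mm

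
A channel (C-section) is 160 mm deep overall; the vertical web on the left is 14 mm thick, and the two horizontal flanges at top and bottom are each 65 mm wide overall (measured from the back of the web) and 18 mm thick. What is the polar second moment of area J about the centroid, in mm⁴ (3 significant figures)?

Split into non-overlapping primitives; take the origin at the lower-left of the bounding box.
Web: 14 × 160, A = 2 240 mm², y = 80 mm, Ī = 4 778 667 mm⁴.
Top flange (beyond web): 51 × 18, A = 918 mm², y = 151 mm, Ī = 24 786 mm⁴.
Bottom flange (beyond web): 51 × 18, A = 918 mm², y = 9 mm, Ī = 24 786 mm⁴.
By symmetry the centroid is at mid-height, ȳ = 80 mm.
Transfer each piece to the centroidal x-axis using Ī + A·d² with d = y − 80:
  web: d = 0 mm → contributes +4 778 667 mm⁴
  top flange (beyond web): d = 71 mm → contributes +4 652 424 mm⁴
  bottom flange (beyond web): d = -71 mm → contributes +4 652 424 mm⁴
Total I = 14 083 515 mm⁴.
For the y-axis: x̄ = 21.639 mm.
Repeating about the centroidal y-axis gives I_y = 1 500 285 mm⁴.
Polar second moment: J = I_x + I_y = 15 583 799 mm⁴.

J ≈ 1.56 × 10⁷ mm⁴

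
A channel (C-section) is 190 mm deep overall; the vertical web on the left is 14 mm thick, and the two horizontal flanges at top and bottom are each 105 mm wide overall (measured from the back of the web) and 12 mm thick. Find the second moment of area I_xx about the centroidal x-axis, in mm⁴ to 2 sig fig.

Split into non-overlapping primitives; take the origin at the lower-left of the bounding box.
Web: 14 × 190, A = 2 660 mm², y = 95 mm, Ī = 8 002 167 mm⁴.
Top flange (beyond web): 91 × 12, A = 1 092 mm², y = 184 mm, Ī = 13 104 mm⁴.
Bottom flange (beyond web): 91 × 12, A = 1 092 mm², y = 6 mm, Ī = 13 104 mm⁴.
By symmetry the centroid is at mid-height, ȳ = 95 mm.
Transfer each piece to the centroidal x-axis using Ī + A·d² with d = y − 95:
  web: d = 0 mm → contributes +8 002 167 mm⁴
  top flange (beyond web): d = 89 mm → contributes +8 662 836 mm⁴
  bottom flange (beyond web): d = -89 mm → contributes +8 662 836 mm⁴
Total I = 25 327 839 mm⁴.

I_xx ≈ 2.5 × 10⁷ mm⁴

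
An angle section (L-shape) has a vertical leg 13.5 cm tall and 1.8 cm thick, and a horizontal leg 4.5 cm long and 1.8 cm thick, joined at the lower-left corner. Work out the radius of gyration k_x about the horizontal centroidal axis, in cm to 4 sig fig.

Decompose the section into non-overlapping parts with the origin at the bottom-left of its bounding rectangle.
Vertical leg: 1.8 × 13.5, A = 24.3 cm², y = 6.75 cm, Ī = 369.056 cm⁴.
Horizontal leg (remainder): 2.7 × 1.8, A = 4.86 cm², y = 0.9 cm, Ī = 1.3122 cm⁴.
Centroid: ȳ = ΣA·y / ΣA = 5.775 cm.
Transfer each piece to the horizontal centroidal axis using Ī + A·d² with d = y − 5.775:
  vertical leg: d = 0.975 cm → contributes +392.156 cm⁴
  horizontal leg (remainder): d = -4.875 cm → contributes +116.813 cm⁴
Total I = 508.97 cm⁴.
Radius of gyration: k = √(I/A) = √(508.97 / 29.16) = 4.17784 cm.

k_x ≈ 4.178 cm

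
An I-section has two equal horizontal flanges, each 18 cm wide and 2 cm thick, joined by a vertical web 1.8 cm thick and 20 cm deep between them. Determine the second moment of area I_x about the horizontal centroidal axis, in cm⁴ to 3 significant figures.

I_x ≈ 9940 cm⁴

Split into non-overlapping primitives; take the origin at the lower-left of the bounding box.
Bottom flange: 18 × 2, A = 36 cm², y = 1 cm, Ī = 12 cm⁴.
Web: 1.8 × 20, A = 36 cm², y = 12 cm, Ī = 1 200 cm⁴.
Top flange: 18 × 2, A = 36 cm², y = 23 cm, Ī = 12 cm⁴.
By symmetry the centroid is at mid-height, ȳ = 12 cm.
Transfer each piece to the horizontal centroidal axis using Ī + A·d² with d = y − 12:
  bottom flange: d = -11 cm → contributes +4 368 cm⁴
  web: d = 0 cm → contributes +1 200 cm⁴
  top flange: d = 11 cm → contributes +4 368 cm⁴
Total I = 9 936 cm⁴.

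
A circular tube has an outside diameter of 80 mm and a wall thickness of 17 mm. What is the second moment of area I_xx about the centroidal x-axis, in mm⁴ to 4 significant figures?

Treat the section as a set of non-overlapping primitives; coordinates are from the bounding-box lower-left.
Outer circle: ⌀80, A = 5026.55 mm², y = 40 mm, Ī = 2 010 619 mm⁴.
Bore (subtracted): ⌀46, A = 1661.9 mm², y = 40 mm, Ī = 219 787 mm⁴.
By symmetry the centroid is at mid-height, ȳ = 40 mm.
All pieces are centred on the centroidal x-axis, so I = ΣĪ (holes subtracted) = 1 790 833 mm⁴.

I_xx ≈ 1.791 × 10⁶ mm⁴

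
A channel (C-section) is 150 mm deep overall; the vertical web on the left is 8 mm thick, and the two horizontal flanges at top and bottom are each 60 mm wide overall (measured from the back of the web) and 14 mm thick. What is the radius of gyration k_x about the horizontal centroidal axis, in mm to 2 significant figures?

k_x ≈ 58 mm

Break the section into simple shapes (no overlaps), measuring from the bottom-left corner of the bounding box.
Web: 8 × 150, A = 1 200 mm², y = 75 mm, Ī = 2 250 000 mm⁴.
Top flange (beyond web): 52 × 14, A = 728 mm², y = 143 mm, Ī = 11 891 mm⁴.
Bottom flange (beyond web): 52 × 14, A = 728 mm², y = 7 mm, Ī = 11 891 mm⁴.
By symmetry the centroid is at mid-height, ȳ = 75 mm.
Transfer each piece to the horizontal centroidal axis using Ī + A·d² with d = y − 75:
  web: d = 0 mm → contributes +2 250 000 mm⁴
  top flange (beyond web): d = 68 mm → contributes +3 378 163 mm⁴
  bottom flange (beyond web): d = -68 mm → contributes +3 378 163 mm⁴
Total I = 9 006 325 mm⁴.
Radius of gyration: k = √(I/A) = √(9 006 325 / 2 656) = 58.23 mm.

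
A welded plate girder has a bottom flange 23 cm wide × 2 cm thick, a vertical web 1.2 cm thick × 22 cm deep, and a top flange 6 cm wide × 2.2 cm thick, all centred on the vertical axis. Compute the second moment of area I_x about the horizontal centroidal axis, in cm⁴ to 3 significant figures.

I_x ≈ 7840 cm⁴

Split into non-overlapping primitives; take the origin at the lower-left of the bounding box.
Bottom plate: 23 × 2, A = 46 cm², y = 1 cm, Ī = 15.333 cm⁴.
Web plate: 1.2 × 22, A = 26.4 cm², y = 13 cm, Ī = 1064.8 cm⁴.
Top plate: 6 × 2.2, A = 13.2 cm², y = 25.1 cm, Ī = 5.324 cm⁴.
Centroid: ȳ = ΣA·y / ΣA = 8.4173 cm.
Transfer each piece to the horizontal centroidal axis using Ī + A·d² with d = y − 8.4173:
  bottom plate: d = -7.4173 cm → contributes +2546.1 cm⁴
  web plate: d = 4.5827 cm → contributes +1619.2 cm⁴
  top plate: d = 16.683 cm → contributes +3679.1 cm⁴
Total I = 7844.4 cm⁴.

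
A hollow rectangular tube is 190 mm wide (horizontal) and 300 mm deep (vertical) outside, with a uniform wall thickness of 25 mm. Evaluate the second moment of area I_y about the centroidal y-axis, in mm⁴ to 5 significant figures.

Decompose the section into non-overlapping parts with the origin at the bottom-left of its bounding rectangle.
Outer rectangle: 190 × 300, A = 57 000 mm², x = 95 mm, Ī = 171 475 000 mm⁴.
Inner void (subtracted): 140 × 250, A = 35 000 mm², x = 95 mm, Ī = 57 166 667 mm⁴.
By symmetry the centroid is at mid-width, x̄ = 95 mm.
All pieces are centred on the centroidal y-axis, so I = ΣĪ (holes subtracted) = 114 308 333 mm⁴.

I_y ≈ 1.1431 × 10⁸ mm⁴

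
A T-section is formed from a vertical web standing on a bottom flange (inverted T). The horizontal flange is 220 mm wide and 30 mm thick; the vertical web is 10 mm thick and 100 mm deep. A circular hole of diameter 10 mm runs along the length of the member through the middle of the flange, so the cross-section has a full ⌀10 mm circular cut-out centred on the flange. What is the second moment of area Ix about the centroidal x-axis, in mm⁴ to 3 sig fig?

Split into non-overlapping primitives; take the origin at the lower-left of the bounding box.
Flange: 220 × 30, A = 6 600 mm², y = 15 mm, Ī = 495 000 mm⁴.
Web: 10 × 100, A = 1 000 mm², y = 80 mm, Ī = 833 333 mm⁴.
Hole (subtracted): ⌀10, A = 78.54 mm², y = 15 mm, Ī = 490.87 mm⁴.
Centroid: ȳ = ΣA·y / ΣA = 23.642 mm.
Transfer each piece to the centroidal x-axis using Ī + A·d² with d = y − 23.642:
  flange: d = -8.6419 mm → contributes +987 909 mm⁴
  web: d = 56.358 mm → contributes +4 009 564 mm⁴
  hole: d = -8.6419 mm → contributes −6356.5 mm⁴
Total I = 4 991 116 mm⁴.

Ix ≈ 4.99 × 10⁶ mm⁴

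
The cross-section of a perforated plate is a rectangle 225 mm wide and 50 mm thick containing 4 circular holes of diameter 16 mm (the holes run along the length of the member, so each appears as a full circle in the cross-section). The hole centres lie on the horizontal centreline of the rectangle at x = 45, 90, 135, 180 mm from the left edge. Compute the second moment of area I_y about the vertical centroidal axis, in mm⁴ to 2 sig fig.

I_y ≈ 4.5 × 10⁷ mm⁴

Treat the section as a set of non-overlapping primitives; coordinates are from the bounding-box lower-left.
Plate: 225 × 50, A = 11 250 mm², x = 112.5 mm, Ī = 47 460 938 mm⁴.
Hole 1 (subtracted): ⌀16, A = 201.1 mm², x = 45 mm, Ī = 3 217 mm⁴.
Hole 2 (subtracted): ⌀16, A = 201.1 mm², x = 90 mm, Ī = 3 217 mm⁴.
Hole 3 (subtracted): ⌀16, A = 201.1 mm², x = 135 mm, Ī = 3 217 mm⁴.
Hole 4 (subtracted): ⌀16, A = 201.1 mm², x = 180 mm, Ī = 3 217 mm⁴.
By symmetry the centroid is at mid-width, x̄ = 112.5 mm.
Transfer each piece to the vertical centroidal axis using Ī + A·d² with d = x − 112.5:
  plate: d = 0 mm → contributes +47 460 938 mm⁴
  hole 1: d = -67.5 mm → contributes −919 305 mm⁴
  hole 2: d = -22.5 mm → contributes −105 005 mm⁴
  hole 3: d = 22.5 mm → contributes −105 005 mm⁴
  hole 4: d = 67.5 mm → contributes −919 305 mm⁴
Total I = 45 412 317 mm⁴.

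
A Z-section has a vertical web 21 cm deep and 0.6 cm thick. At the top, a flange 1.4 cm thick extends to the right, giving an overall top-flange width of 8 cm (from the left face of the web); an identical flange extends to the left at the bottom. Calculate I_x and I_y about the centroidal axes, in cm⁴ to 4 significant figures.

Treat the section as a set of non-overlapping primitives; coordinates are from the bounding-box lower-left.
Web: 0.6 × 21, A = 12.6 cm², y = 10.5 cm, Ī = 463.05 cm⁴.
Top flange (beyond web): 7.4 × 1.4, A = 10.36 cm², y = 20.3 cm, Ī = 1.69213 cm⁴.
Bottom flange (beyond web): 7.4 × 1.4, A = 10.36 cm², y = 0.7 cm, Ī = 1.69213 cm⁴.
Centroid: ȳ = ΣA·y / ΣA = 10.5 cm.
Transfer each piece to the centroidal x-axis using Ī + A·d² with d = y − 10.5:
  web: d = 0 cm → contributes +463.05 cm⁴
  top flange (beyond web): d = 9.8 cm → contributes +996.667 cm⁴
  bottom flange (beyond web): d = -9.8 cm → contributes +996.667 cm⁴
Total I = 2456.38 cm⁴.
For the y-axis: x̄ = 7.7 cm.
Repeating about the centroidal y-axis gives I_y = 426.45 cm⁴.

I_x ≈ 2456 cm⁴, I_y ≈ 426.5 cm⁴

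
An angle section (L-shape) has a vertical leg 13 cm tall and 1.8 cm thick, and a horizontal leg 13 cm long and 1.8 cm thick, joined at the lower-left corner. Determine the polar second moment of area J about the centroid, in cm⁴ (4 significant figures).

Decompose the section into non-overlapping parts with the origin at the bottom-left of its bounding rectangle.
Vertical leg: 1.8 × 13, A = 23.4 cm², y = 6.5 cm, Ī = 329.55 cm⁴.
Horizontal leg (remainder): 11.2 × 1.8, A = 20.16 cm², y = 0.9 cm, Ī = 5.4432 cm⁴.
Centroid: ȳ = ΣA·y / ΣA = 3.90826 cm.
Transfer each piece to the centroidal x-axis using Ī + A·d² with d = y − 3.90826:
  vertical leg: d = 2.59174 cm → contributes +486.73 cm⁴
  horizontal leg (remainder): d = -3.00826 cm → contributes +187.884 cm⁴
Total I = 674.614 cm⁴.
For the y-axis: x̄ = 3.90826 cm.
Repeating about the centroidal y-axis gives I_y = 674.614 cm⁴.
Polar second moment: J = I_x + I_y = 1349.23 cm⁴.

J ≈ 1349 cm⁴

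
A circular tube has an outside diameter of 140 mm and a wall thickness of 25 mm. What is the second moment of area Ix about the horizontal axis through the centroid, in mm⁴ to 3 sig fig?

Ix ≈ 1.56 × 10⁷ mm⁴

Break the section into simple shapes (no overlaps), measuring from the bottom-left corner of the bounding box.
Outer circle: ⌀140, A = 15 394 mm², y = 70 mm, Ī = 18 857 410 mm⁴.
Bore (subtracted): ⌀90, A = 6361.7 mm², y = 70 mm, Ī = 3 220 623 mm⁴.
By symmetry the centroid is at mid-height, ȳ = 70 mm.
All pieces are centred on the horizontal axis through the centroid, so I = ΣĪ (holes subtracted) = 15 636 787 mm⁴.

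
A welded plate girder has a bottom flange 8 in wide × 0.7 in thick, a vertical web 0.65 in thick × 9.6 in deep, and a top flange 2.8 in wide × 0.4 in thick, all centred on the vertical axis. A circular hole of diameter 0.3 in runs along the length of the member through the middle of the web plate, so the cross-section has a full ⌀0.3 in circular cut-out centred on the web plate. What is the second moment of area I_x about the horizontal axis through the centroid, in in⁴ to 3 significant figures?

Split into non-overlapping primitives; take the origin at the lower-left of the bounding box.
Bottom plate: 8 × 0.7, A = 5.6 in², y = 0.35 in, Ī = 0.22867 in⁴.
Web plate: 0.65 × 9.6, A = 6.24 in², y = 5.5 in, Ī = 47.923 in⁴.
Top plate: 2.8 × 0.4, A = 1.12 in², y = 10.5 in, Ī = 0.014933 in⁴.
Hole (subtracted): ⌀0.3, A = 0.070686 in², y = 5.5 in, Ī = 0.00039761 in⁴.
Centroid: ȳ = ΣA·y / ΣA = 3.697 in.
Transfer each piece to the horizontal axis through the centroid using Ī + A·d² with d = y − 3.697:
  bottom plate: d = -3.347 in → contributes +62.961 in⁴
  web plate: d = 1.803 in → contributes +68.209 in⁴
  top plate: d = 6.803 in → contributes +51.85 in⁴
  hole: d = 1.803 in → contributes −0.23019 in⁴
Total I = 182.79 in⁴.

I_x ≈ 183 in⁴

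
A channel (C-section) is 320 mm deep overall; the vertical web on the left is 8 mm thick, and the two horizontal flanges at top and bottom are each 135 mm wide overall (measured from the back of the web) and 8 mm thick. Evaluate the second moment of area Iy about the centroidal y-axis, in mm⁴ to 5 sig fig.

Split into non-overlapping primitives; take the origin at the lower-left of the bounding box.
Web: 8 × 320, A = 2 560 mm², x = 4 mm, Ī = 13653.33 mm⁴.
Top flange (beyond web): 127 × 8, A = 1 016 mm², x = 71.5 mm, Ī = 1 365 589 mm⁴.
Bottom flange (beyond web): 127 × 8, A = 1 016 mm², x = 71.5 mm, Ī = 1 365 589 mm⁴.
Centroid: x̄ = ΣA·x / ΣA = 33.86934 mm.
Transfer each piece to the centroidal y-axis using Ī + A·d² with d = x − 33.86934:
  web: d = -29.86934 mm → contributes +2 297 627 mm⁴
  top flange (beyond web): d = 37.63066 mm → contributes +2 804 312 mm⁴
  bottom flange (beyond web): d = 37.63066 mm → contributes +2 804 312 mm⁴
Total I = 7 906 252 mm⁴.

Iy ≈ 7.9063 × 10⁶ mm⁴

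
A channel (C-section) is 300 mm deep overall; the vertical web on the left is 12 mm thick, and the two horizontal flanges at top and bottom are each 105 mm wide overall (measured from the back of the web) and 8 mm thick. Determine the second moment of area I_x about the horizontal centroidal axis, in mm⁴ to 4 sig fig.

Treat the section as a set of non-overlapping primitives; coordinates are from the bounding-box lower-left.
Web: 12 × 300, A = 3 600 mm², y = 150 mm, Ī = 27 000 000 mm⁴.
Top flange (beyond web): 93 × 8, A = 744 mm², y = 296 mm, Ī = 3 968 mm⁴.
Bottom flange (beyond web): 93 × 8, A = 744 mm², y = 4 mm, Ī = 3 968 mm⁴.
By symmetry the centroid is at mid-height, ȳ = 150 mm.
Transfer each piece to the horizontal centroidal axis using Ī + A·d² with d = y − 150:
  web: d = 0 mm → contributes +27 000 000 mm⁴
  top flange (beyond web): d = 146 mm → contributes +15 863 072 mm⁴
  bottom flange (beyond web): d = -146 mm → contributes +15 863 072 mm⁴
Total I = 58 726 144 mm⁴.

I_x ≈ 5.873 × 10⁷ mm⁴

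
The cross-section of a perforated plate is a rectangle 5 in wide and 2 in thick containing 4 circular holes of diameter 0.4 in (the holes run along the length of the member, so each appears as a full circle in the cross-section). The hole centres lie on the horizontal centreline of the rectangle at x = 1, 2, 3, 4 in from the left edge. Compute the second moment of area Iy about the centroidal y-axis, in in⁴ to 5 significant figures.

Iy ≈ 20.200 in⁴

Split into non-overlapping primitives; take the origin at the lower-left of the bounding box.
Plate: 5 × 2, A = 10 in², x = 2.5 in, Ī = 20.83333 in⁴.
Hole 1 (subtracted): ⌀0.4, A = 0.1256637 in², x = 1 in, Ī = 0.001256637 in⁴.
Hole 2 (subtracted): ⌀0.4, A = 0.1256637 in², x = 2 in, Ī = 0.001256637 in⁴.
Hole 3 (subtracted): ⌀0.4, A = 0.1256637 in², x = 3 in, Ī = 0.001256637 in⁴.
Hole 4 (subtracted): ⌀0.4, A = 0.1256637 in², x = 4 in, Ī = 0.001256637 in⁴.
By symmetry the centroid is at mid-width, x̄ = 2.5 in.
Transfer each piece to the centroidal y-axis using Ī + A·d² with d = x − 2.5:
  plate: d = 0 in → contributes +20.83333 in⁴
  hole 1: d = -1.5 in → contributes −0.284 in⁴
  hole 2: d = -0.5 in → contributes −0.03267256 in⁴
  hole 3: d = 0.5 in → contributes −0.03267256 in⁴
  hole 4: d = 1.5 in → contributes −0.284 in⁴
Total I = 20.19999 in⁴.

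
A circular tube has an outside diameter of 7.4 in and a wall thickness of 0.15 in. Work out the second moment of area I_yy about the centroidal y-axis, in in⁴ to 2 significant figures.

I_yy ≈ 22 in⁴

Split into non-overlapping primitives; take the origin at the lower-left of the bounding box.
Outer circle: ⌀7.4, A = 43.01 in², x = 3.7 in, Ī = 147.2 in⁴.
Bore (subtracted): ⌀7.1, A = 39.59 in², x = 3.7 in, Ī = 124.7 in⁴.
By symmetry the centroid is at mid-width, x̄ = 3.7 in.
All pieces are centred on the centroidal y-axis, so I = ΣĪ (holes subtracted) = 22.46 in⁴.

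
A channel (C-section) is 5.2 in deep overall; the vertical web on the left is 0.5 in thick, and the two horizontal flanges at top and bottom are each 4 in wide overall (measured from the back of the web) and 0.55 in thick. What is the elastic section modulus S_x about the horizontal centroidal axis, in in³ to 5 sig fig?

S_x ≈ 10.295 in³

Decompose the section into non-overlapping parts with the origin at the bottom-left of its bounding rectangle.
Web: 0.5 × 5.2, A = 2.6 in², y = 2.6 in, Ī = 5.858667 in⁴.
Top flange (beyond web): 3.5 × 0.55, A = 1.925 in², y = 4.925 in, Ī = 0.04852604 in⁴.
Bottom flange (beyond web): 3.5 × 0.55, A = 1.925 in², y = 0.275 in, Ī = 0.04852604 in⁴.
By symmetry the centroid is at mid-height, ȳ = 2.6 in.
Transfer each piece to the horizontal centroidal axis using Ī + A·d² with d = y − 2.6:
  web: d = 0 in → contributes +5.858667 in⁴
  top flange (beyond web): d = 2.325 in → contributes +10.45435 in⁴
  bottom flange (beyond web): d = -2.325 in → contributes +10.45435 in⁴
Total I = 26.76738 in⁴.
Extreme fibre distance c = 2.6 in; S = I/c = 10.29514 in³.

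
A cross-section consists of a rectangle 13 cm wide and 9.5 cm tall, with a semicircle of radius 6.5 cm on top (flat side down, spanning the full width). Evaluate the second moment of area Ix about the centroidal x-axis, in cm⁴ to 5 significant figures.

Break the section into simple shapes (no overlaps), measuring from the bottom-left corner of the bounding box.
Rectangular body: 13 × 9.5, A = 123.5 cm², y = 4.75 cm, Ī = 928.8229 cm⁴.
Semicircular cap: semicircle r = 6.5, A = 66.36614 cm², y = 12.25869 cm, Ī = 195.923 cm⁴.
Centroid: ȳ = ΣA·y / ΣA = 7.374599 cm.
Transfer each piece to the centroidal x-axis using Ī + A·d² with d = y − 7.374599:
  rectangular body: d = -2.624599 cm → contributes +1779.555 cm⁴
  semicircular cap: d = 4.884087 cm → contributes +1779.041 cm⁴
Total I = 3558.596 cm⁴.

Ix ≈ 3558.6 cm⁴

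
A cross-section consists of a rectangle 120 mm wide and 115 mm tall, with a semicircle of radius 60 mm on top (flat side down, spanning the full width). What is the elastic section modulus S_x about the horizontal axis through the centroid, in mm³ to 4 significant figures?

Decompose the section into non-overlapping parts with the origin at the bottom-left of its bounding rectangle.
Rectangular body: 120 × 115, A = 13 800 mm², y = 57.5 mm, Ī = 15 208 750 mm⁴.
Semicircular cap: semicircle r = 60, A = 5654.87 mm², y = 140.465 mm, Ī = 1 422 450 mm⁴.
Centroid: ȳ = ΣA·y / ΣA = 81.615 mm.
Transfer each piece to the horizontal axis through the centroid using Ī + A·d² with d = y − 81.615:
  rectangular body: d = -24.115 mm → contributes +23 233 933 mm⁴
  semicircular cap: d = 58.8498 mm → contributes +21 006 913 mm⁴
Total I = 44 240 847 mm⁴.
Extreme fibre distance c = 93.385 mm; S = I/c = 473 747 mm³.

S_x ≈ 4.737 × 10⁵ mm³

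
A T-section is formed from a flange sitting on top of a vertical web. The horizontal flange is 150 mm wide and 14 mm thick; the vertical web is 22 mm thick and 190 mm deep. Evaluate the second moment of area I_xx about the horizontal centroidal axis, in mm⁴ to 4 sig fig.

Treat the section as a set of non-overlapping primitives; coordinates are from the bounding-box lower-left.
Flange: 150 × 14, A = 2 100 mm², y = 197 mm, Ī = 34 300 mm⁴.
Web: 22 × 190, A = 4 180 mm², y = 95 mm, Ī = 12 574 833 mm⁴.
Centroid: ȳ = ΣA·y / ΣA = 129.108 mm.
Transfer each piece to the horizontal centroidal axis using Ī + A·d² with d = y − 129.108:
  flange: d = 67.8917 mm → contributes +9 713 800 mm⁴
  web: d = -34.1083 mm → contributes +17 437 740 mm⁴
Total I = 27 151 540 mm⁴.

I_xx ≈ 2.715 × 10⁷ mm⁴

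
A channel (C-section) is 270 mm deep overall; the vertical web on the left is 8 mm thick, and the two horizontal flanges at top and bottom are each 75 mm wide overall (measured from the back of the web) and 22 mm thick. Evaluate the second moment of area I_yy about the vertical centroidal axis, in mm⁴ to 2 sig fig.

Break the section into simple shapes (no overlaps), measuring from the bottom-left corner of the bounding box.
Web: 8 × 270, A = 2 160 mm², x = 4 mm, Ī = 11 520 mm⁴.
Top flange (beyond web): 67 × 22, A = 1 474 mm², x = 41.5 mm, Ī = 551 399 mm⁴.
Bottom flange (beyond web): 67 × 22, A = 1 474 mm², x = 41.5 mm, Ī = 551 399 mm⁴.
Centroid: x̄ = ΣA·x / ΣA = 25.64 mm.
Transfer each piece to the vertical centroidal axis using Ī + A·d² with d = x − 25.64:
  web: d = -21.64 mm → contributes +1 023 261 mm⁴
  top flange (beyond web): d = 15.86 mm → contributes +922 050 mm⁴
  bottom flange (beyond web): d = 15.86 mm → contributes +922 050 mm⁴
Total I = 2 867 362 mm⁴.

I_yy ≈ 2.9 × 10⁶ mm⁴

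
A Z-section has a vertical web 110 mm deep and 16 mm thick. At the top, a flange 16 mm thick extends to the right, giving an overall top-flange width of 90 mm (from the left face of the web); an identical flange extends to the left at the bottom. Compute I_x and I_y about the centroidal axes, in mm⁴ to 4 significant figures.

Break the section into simple shapes (no overlaps), measuring from the bottom-left corner of the bounding box.
Web: 16 × 110, A = 1 760 mm², y = 55 mm, Ī = 1 774 667 mm⁴.
Top flange (beyond web): 74 × 16, A = 1 184 mm², y = 102 mm, Ī = 25258.7 mm⁴.
Bottom flange (beyond web): 74 × 16, A = 1 184 mm², y = 8 mm, Ī = 25258.7 mm⁴.
Centroid: ȳ = ΣA·y / ΣA = 55 mm.
Transfer each piece to the centroidal x-axis using Ī + A·d² with d = y − 55:
  web: d = 0 mm → contributes +1 774 667 mm⁴
  top flange (beyond web): d = 47 mm → contributes +2 640 715 mm⁴
  bottom flange (beyond web): d = -47 mm → contributes +2 640 715 mm⁴
Total I = 7 056 096 mm⁴.
For the y-axis: x̄ = 82 mm.
Repeating about the centroidal y-axis gives I_y = 5 913 344 mm⁴.

I_x ≈ 7.056 × 10⁶ mm⁴, I_y ≈ 5.913 × 10⁶ mm⁴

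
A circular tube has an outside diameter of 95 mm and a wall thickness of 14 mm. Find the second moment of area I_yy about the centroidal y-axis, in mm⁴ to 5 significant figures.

Split into non-overlapping primitives; take the origin at the lower-left of the bounding box.
Outer circle: ⌀95, A = 7088.218 mm², x = 47.5 mm, Ī = 3 998 198 mm⁴.
Bore (subtracted): ⌀67, A = 3525.652 mm², x = 47.5 mm, Ī = 989165.8 mm⁴.
By symmetry the centroid is at mid-width, x̄ = 47.5 mm.
All pieces are centred on the centroidal y-axis, so I = ΣĪ (holes subtracted) = 3 009 032 mm⁴.

I_yy ≈ 3.0090 × 10⁶ mm⁴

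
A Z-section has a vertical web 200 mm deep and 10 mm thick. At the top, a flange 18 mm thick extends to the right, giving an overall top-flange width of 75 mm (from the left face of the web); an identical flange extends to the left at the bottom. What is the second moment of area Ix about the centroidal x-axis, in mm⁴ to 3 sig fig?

Break the section into simple shapes (no overlaps), measuring from the bottom-left corner of the bounding box.
Web: 10 × 200, A = 2 000 mm², y = 100 mm, Ī = 6 666 667 mm⁴.
Top flange (beyond web): 65 × 18, A = 1 170 mm², y = 191 mm, Ī = 31 590 mm⁴.
Bottom flange (beyond web): 65 × 18, A = 1 170 mm², y = 9 mm, Ī = 31 590 mm⁴.
Centroid: ȳ = ΣA·y / ΣA = 100 mm.
Transfer each piece to the centroidal x-axis using Ī + A·d² with d = y − 100:
  web: d = 0 mm → contributes +6 666 667 mm⁴
  top flange (beyond web): d = 91 mm → contributes +9 720 360 mm⁴
  bottom flange (beyond web): d = -91 mm → contributes +9 720 360 mm⁴
Total I = 26 107 387 mm⁴.

Ix ≈ 2.61 × 10⁷ mm⁴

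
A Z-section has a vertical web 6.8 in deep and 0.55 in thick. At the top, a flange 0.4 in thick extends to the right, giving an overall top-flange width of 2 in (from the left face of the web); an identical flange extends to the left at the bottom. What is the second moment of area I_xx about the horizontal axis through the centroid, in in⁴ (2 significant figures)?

I_xx ≈ 26 in⁴

Break the section into simple shapes (no overlaps), measuring from the bottom-left corner of the bounding box.
Web: 0.55 × 6.8, A = 3.74 in², y = 3.4 in, Ī = 14.41 in⁴.
Top flange (beyond web): 1.45 × 0.4, A = 0.58 in², y = 6.6 in, Ī = 0.007733 in⁴.
Bottom flange (beyond web): 1.45 × 0.4, A = 0.58 in², y = 0.2 in, Ī = 0.007733 in⁴.
Centroid: ȳ = ΣA·y / ΣA = 3.4 in.
Transfer each piece to the horizontal axis through the centroid using Ī + A·d² with d = y − 3.4:
  web: d = 0 in → contributes +14.41 in⁴
  top flange (beyond web): d = 3.2 in → contributes +5.947 in⁴
  bottom flange (beyond web): d = -3.2 in → contributes +5.947 in⁴
Total I = 26.31 in⁴.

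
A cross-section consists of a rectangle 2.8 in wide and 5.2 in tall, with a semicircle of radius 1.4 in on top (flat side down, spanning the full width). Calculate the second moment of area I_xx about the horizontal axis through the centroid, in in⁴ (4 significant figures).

I_xx ≈ 59.16 in⁴

Break the section into simple shapes (no overlaps), measuring from the bottom-left corner of the bounding box.
Rectangular body: 2.8 × 5.2, A = 14.56 in², y = 2.6 in, Ī = 32.8085 in⁴.
Semicircular cap: semicircle r = 1.4, A = 3.07876 in², y = 5.79418 in, Ī = 0.421642 in⁴.
Centroid: ȳ = ΣA·y / ΣA = 3.15753 in.
Transfer each piece to the horizontal axis through the centroid using Ī + A·d² with d = y − 3.15753:
  rectangular body: d = -0.557528 in → contributes +37.3343 in⁴
  semicircular cap: d = 2.63665 in → contributes +21.825 in⁴
Total I = 59.1593 in⁴.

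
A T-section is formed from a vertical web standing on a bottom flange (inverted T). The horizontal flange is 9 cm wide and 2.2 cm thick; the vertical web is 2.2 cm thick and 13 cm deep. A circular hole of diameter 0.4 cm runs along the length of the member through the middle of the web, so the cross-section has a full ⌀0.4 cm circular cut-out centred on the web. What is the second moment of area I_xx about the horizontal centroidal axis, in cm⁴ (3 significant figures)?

I_xx ≈ 1090 cm⁴

Treat the section as a set of non-overlapping primitives; coordinates are from the bounding-box lower-left.
Flange: 9 × 2.2, A = 19.8 cm², y = 1.1 cm, Ī = 7.986 cm⁴.
Web: 2.2 × 13, A = 28.6 cm², y = 8.7 cm, Ī = 402.78 cm⁴.
Hole (subtracted): ⌀0.4, A = 0.12566 cm², y = 8.7 cm, Ī = 0.0012566 cm⁴.
Centroid: ȳ = ΣA·y / ΣA = 5.5828 cm.
Transfer each piece to the horizontal centroidal axis using Ī + A·d² with d = y − 5.5828:
  flange: d = -4.4828 cm → contributes +405.88 cm⁴
  web: d = 3.1172 cm → contributes +680.68 cm⁴
  hole: d = 3.1172 cm → contributes −1.2223 cm⁴
Total I = 1085.3 cm⁴.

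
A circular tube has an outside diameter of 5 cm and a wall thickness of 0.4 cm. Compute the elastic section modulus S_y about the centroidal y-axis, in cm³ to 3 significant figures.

S_y ≈ 6.16 cm³

Treat the section as a set of non-overlapping primitives; coordinates are from the bounding-box lower-left.
Outer circle: ⌀5, A = 19.635 cm², x = 2.5 cm, Ī = 30.68 cm⁴.
Bore (subtracted): ⌀4.2, A = 13.854 cm², x = 2.5 cm, Ī = 15.275 cm⁴.
By symmetry the centroid is at mid-width, x̄ = 2.5 cm.
All pieces are centred on the centroidal y-axis, so I = ΣĪ (holes subtracted) = 15.405 cm⁴.
Extreme fibre distance c = 2.5 cm; S = I/c = 6.162 cm³.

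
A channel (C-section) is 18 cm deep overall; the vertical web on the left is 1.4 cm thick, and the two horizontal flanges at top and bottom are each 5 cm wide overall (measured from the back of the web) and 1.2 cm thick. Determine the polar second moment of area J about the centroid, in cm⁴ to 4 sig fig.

J ≈ 1345 cm⁴

Treat the section as a set of non-overlapping primitives; coordinates are from the bounding-box lower-left.
Web: 1.4 × 18, A = 25.2 cm², y = 9 cm, Ī = 680.4 cm⁴.
Top flange (beyond web): 3.6 × 1.2, A = 4.32 cm², y = 17.4 cm, Ī = 0.5184 cm⁴.
Bottom flange (beyond web): 3.6 × 1.2, A = 4.32 cm², y = 0.6 cm, Ī = 0.5184 cm⁴.
By symmetry the centroid is at mid-height, ȳ = 9 cm.
Transfer each piece to the centroidal x-axis using Ī + A·d² with d = y − 9:
  web: d = 0 cm → contributes +680.4 cm⁴
  top flange (beyond web): d = 8.4 cm → contributes +305.338 cm⁴
  bottom flange (beyond web): d = -8.4 cm → contributes +305.338 cm⁴
Total I = 1291.08 cm⁴.
For the y-axis: x̄ = 1.3383 cm.
Repeating about the centroidal y-axis gives I_y = 53.66 cm⁴.
Polar second moment: J = I_x + I_y = 1344.74 cm⁴.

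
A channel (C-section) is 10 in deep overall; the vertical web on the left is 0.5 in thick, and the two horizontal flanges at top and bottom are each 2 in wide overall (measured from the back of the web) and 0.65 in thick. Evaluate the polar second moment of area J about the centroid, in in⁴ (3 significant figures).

J ≈ 86.2 in⁴

Decompose the section into non-overlapping parts with the origin at the bottom-left of its bounding rectangle.
Web: 0.5 × 10, A = 5 in², y = 5 in, Ī = 41.667 in⁴.
Top flange (beyond web): 1.5 × 0.65, A = 0.975 in², y = 9.675 in, Ī = 0.034328 in⁴.
Bottom flange (beyond web): 1.5 × 0.65, A = 0.975 in², y = 0.325 in, Ī = 0.034328 in⁴.
By symmetry the centroid is at mid-height, ȳ = 5 in.
Transfer each piece to the centroidal x-axis using Ī + A·d² with d = y − 5:
  web: d = 0 in → contributes +41.667 in⁴
  top flange (beyond web): d = 4.675 in → contributes +21.344 in⁴
  bottom flange (beyond web): d = -4.675 in → contributes +21.344 in⁴
Total I = 84.354 in⁴.
For the y-axis: x̄ = 0.53058 in.
Repeating about the centroidal y-axis gives I_y = 1.8727 in⁴.
Polar second moment: J = I_x + I_y = 86.226 in⁴.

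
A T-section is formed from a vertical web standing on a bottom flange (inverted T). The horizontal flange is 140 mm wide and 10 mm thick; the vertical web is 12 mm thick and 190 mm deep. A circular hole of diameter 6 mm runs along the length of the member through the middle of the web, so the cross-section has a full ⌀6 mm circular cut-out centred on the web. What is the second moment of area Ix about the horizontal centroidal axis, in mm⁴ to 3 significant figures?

Split into non-overlapping primitives; take the origin at the lower-left of the bounding box.
Flange: 140 × 10, A = 1 400 mm², y = 5 mm, Ī = 11 667 mm⁴.
Web: 12 × 190, A = 2 280 mm², y = 105 mm, Ī = 6 859 000 mm⁴.
Hole (subtracted): ⌀6, A = 28.274 mm², y = 105 mm, Ī = 63.617 mm⁴.
Centroid: ȳ = ΣA·y / ΣA = 66.662 mm.
Transfer each piece to the horizontal centroidal axis using Ī + A·d² with d = y − 66.662:
  flange: d = -61.662 mm → contributes +5 334 743 mm⁴
  web: d = 38.338 mm → contributes +10 210 156 mm⁴
  hole: d = 38.338 mm → contributes −41 621 mm⁴
Total I = 15 503 278 mm⁴.

Ix ≈ 1.55 × 10⁷ mm⁴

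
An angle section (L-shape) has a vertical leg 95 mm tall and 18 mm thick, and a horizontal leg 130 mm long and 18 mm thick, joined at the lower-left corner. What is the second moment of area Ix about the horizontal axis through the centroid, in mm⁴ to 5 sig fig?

Treat the section as a set of non-overlapping primitives; coordinates are from the bounding-box lower-left.
Vertical leg: 18 × 95, A = 1 710 mm², y = 47.5 mm, Ī = 1 286 063 mm⁴.
Horizontal leg (remainder): 112 × 18, A = 2 016 mm², y = 9 mm, Ī = 54 432 mm⁴.
Centroid: ȳ = ΣA·y / ΣA = 26.66908 mm.
Transfer each piece to the horizontal axis through the centroid using Ī + A·d² with d = y − 26.66908:
  vertical leg: d = 20.83092 mm → contributes +2 028 078 mm⁴
  horizontal leg (remainder): d = -17.66908 mm → contributes +683820.1 mm⁴
Total I = 2 711 898 mm⁴.

Ix ≈ 2.7119 × 10⁶ mm⁴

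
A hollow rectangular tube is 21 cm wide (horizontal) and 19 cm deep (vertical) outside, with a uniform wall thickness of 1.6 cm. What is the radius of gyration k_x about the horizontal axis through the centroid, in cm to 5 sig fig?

k_x ≈ 7.2282 cm

Treat the section as a set of non-overlapping primitives; coordinates are from the bounding-box lower-left.
Outer rectangle: 21 × 19, A = 399 cm², y = 9.5 cm, Ī = 12003.25 cm⁴.
Inner void (subtracted): 17.8 × 15.8, A = 281.24 cm², y = 9.5 cm, Ī = 5850.729 cm⁴.
By symmetry the centroid is at mid-height, ȳ = 9.5 cm.
All pieces are centred on the horizontal axis through the centroid, so I = ΣĪ (holes subtracted) = 6152.521 cm⁴.
Radius of gyration: k = √(I/A) = √(6152.521 / 117.76) = 7.228158 cm.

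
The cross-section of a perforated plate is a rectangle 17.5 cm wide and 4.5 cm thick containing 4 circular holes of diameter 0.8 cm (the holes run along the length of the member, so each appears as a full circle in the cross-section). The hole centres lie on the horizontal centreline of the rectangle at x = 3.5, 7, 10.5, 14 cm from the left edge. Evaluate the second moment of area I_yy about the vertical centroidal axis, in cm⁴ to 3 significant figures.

Decompose the section into non-overlapping parts with the origin at the bottom-left of its bounding rectangle.
Plate: 17.5 × 4.5, A = 78.75 cm², x = 8.75 cm, Ī = 2009.8 cm⁴.
Hole 1 (subtracted): ⌀0.8, A = 0.50265 cm², x = 3.5 cm, Ī = 0.020106 cm⁴.
Hole 2 (subtracted): ⌀0.8, A = 0.50265 cm², x = 7 cm, Ī = 0.020106 cm⁴.
Hole 3 (subtracted): ⌀0.8, A = 0.50265 cm², x = 10.5 cm, Ī = 0.020106 cm⁴.
Hole 4 (subtracted): ⌀0.8, A = 0.50265 cm², x = 14 cm, Ī = 0.020106 cm⁴.
By symmetry the centroid is at mid-width, x̄ = 8.75 cm.
Transfer each piece to the vertical centroidal axis using Ī + A·d² with d = x − 8.75:
  plate: d = 0 cm → contributes +2009.8 cm⁴
  hole 1: d = -5.25 cm → contributes −13.875 cm⁴
  hole 2: d = -1.75 cm → contributes −1.5595 cm⁴
  hole 3: d = 1.75 cm → contributes −1.5595 cm⁴
  hole 4: d = 5.25 cm → contributes −13.875 cm⁴
Total I = 1978.9 cm⁴.

I_yy ≈ 1980 cm⁴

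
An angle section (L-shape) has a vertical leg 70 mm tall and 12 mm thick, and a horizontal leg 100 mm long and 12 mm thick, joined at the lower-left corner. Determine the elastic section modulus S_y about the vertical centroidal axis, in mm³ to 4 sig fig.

Decompose the section into non-overlapping parts with the origin at the bottom-left of its bounding rectangle.
Vertical leg: 12 × 70, A = 840 mm², x = 6 mm, Ī = 10 080 mm⁴.
Horizontal leg (remainder): 88 × 12, A = 1 056 mm², x = 56 mm, Ī = 681 472 mm⁴.
Centroid: x̄ = ΣA·x / ΣA = 33.8481 mm.
Transfer each piece to the vertical centroidal axis using Ī + A·d² with d = x − 33.8481:
  vertical leg: d = -27.8481 mm → contributes +661 514 mm⁴
  horizontal leg (remainder): d = 22.1519 mm → contributes +1 199 658 mm⁴
Total I = 1 861 172 mm⁴.
Extreme fibre distance c = 66.1519 mm; S = I/c = 28134.8 mm³.

S_y ≈ 2.813 × 10⁴ mm³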